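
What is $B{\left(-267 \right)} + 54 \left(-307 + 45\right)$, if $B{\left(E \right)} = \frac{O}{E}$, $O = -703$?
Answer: $- \frac{3776813}{267} \approx -14145.0$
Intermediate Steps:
$B{\left(E \right)} = - \frac{703}{E}$
$B{\left(-267 \right)} + 54 \left(-307 + 45\right) = - \frac{703}{-267} + 54 \left(-307 + 45\right) = \left(-703\right) \left(- \frac{1}{267}\right) + 54 \left(-262\right) = \frac{703}{267} - 14148 = - \frac{3776813}{267}$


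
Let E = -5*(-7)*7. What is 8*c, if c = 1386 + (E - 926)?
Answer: 5640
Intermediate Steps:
E = 245 (E = 35*7 = 245)
c = 705 (c = 1386 + (245 - 926) = 1386 - 681 = 705)
8*c = 8*705 = 5640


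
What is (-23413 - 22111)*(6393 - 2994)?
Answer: -154736076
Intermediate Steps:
(-23413 - 22111)*(6393 - 2994) = -45524*3399 = -154736076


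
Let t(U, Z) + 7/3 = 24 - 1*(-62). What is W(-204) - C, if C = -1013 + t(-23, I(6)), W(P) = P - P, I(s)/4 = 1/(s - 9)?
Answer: 2788/3 ≈ 929.33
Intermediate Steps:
I(s) = 4/(-9 + s) (I(s) = 4/(s - 9) = 4/(-9 + s))
W(P) = 0
t(U, Z) = 251/3 (t(U, Z) = -7/3 + (24 - 1*(-62)) = -7/3 + (24 + 62) = -7/3 + 86 = 251/3)
C = -2788/3 (C = -1013 + 251/3 = -2788/3 ≈ -929.33)
W(-204) - C = 0 - 1*(-2788/3) = 0 + 2788/3 = 2788/3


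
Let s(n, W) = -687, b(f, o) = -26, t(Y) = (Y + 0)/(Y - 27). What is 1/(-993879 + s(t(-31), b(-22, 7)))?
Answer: -1/994566 ≈ -1.0055e-6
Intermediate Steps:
t(Y) = Y/(-27 + Y)
1/(-993879 + s(t(-31), b(-22, 7))) = 1/(-993879 - 687) = 1/(-994566) = -1/994566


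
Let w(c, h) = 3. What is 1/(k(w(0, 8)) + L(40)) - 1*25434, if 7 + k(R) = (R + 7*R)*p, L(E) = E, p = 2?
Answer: -2060153/81 ≈ -25434.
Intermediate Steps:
k(R) = -7 + 16*R (k(R) = -7 + (R + 7*R)*2 = -7 + (8*R)*2 = -7 + 16*R)
1/(k(w(0, 8)) + L(40)) - 1*25434 = 1/((-7 + 16*3) + 40) - 1*25434 = 1/((-7 + 48) + 40) - 25434 = 1/(41 + 40) - 25434 = 1/81 - 25434 = -2060153/81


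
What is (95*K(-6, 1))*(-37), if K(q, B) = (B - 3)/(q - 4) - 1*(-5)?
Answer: -18278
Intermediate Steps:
K(q, B) = 5 + (-3 + B)/(-4 + q) (K(q, B) = (-3 + B)/(-4 + q) + 5 = 5 + (-3 + B)/(-4 + q))
(95*K(-6, 1))*(-37) = (95*((-23 + 1 + 5*(-6))/(-4 - 6)))*(-37) = (95*((-23 + 1 - 30)/(-10)))*(-37) = (95*(-⅒*(-52)))*(-37) = (95*(26/5))*(-37) = 494*(-37) = -18278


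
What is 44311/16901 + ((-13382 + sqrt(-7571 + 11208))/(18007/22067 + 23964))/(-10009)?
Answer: 234546456447043599/89458267916033855 - 22067*sqrt(3637)/5293075434355 ≈ 2.6219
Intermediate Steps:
44311/16901 + ((-13382 + sqrt(-7571 + 11208))/(18007/22067 + 23964))/(-10009) = 44311*(1/16901) + ((-13382 + sqrt(3637))/(18007*(1/22067) + 23964))*(-1/10009) = 44311/16901 + ((-13382 + sqrt(3637))/(18007/22067 + 23964))*(-1/10009) = 44311/16901 + ((-13382 + sqrt(3637))/(528831595/22067))*(-1/10009) = 44311/16901 + ((-13382 + sqrt(3637))*(22067/528831595))*(-1/10009) = 44311/16901 + (-295300594/528831595 + 22067*sqrt(3637)/528831595)*(-1/10009) = 44311/16901 + (295300594/5293075434355 - 22067*sqrt(3637)/5293075434355) = 234546456447043599/89458267916033855 - 22067*sqrt(3637)/5293075434355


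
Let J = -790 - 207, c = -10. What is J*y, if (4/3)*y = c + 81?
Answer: -212361/4 ≈ -53090.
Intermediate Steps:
J = -997
y = 213/4 (y = 3*(-10 + 81)/4 = (¾)*71 = 213/4 ≈ 53.250)
J*y = -997*213/4 = -212361/4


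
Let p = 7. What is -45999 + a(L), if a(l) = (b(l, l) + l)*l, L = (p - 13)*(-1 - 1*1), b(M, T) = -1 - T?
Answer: -46011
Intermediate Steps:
L = 12 (L = (7 - 13)*(-1 - 1*1) = -6*(-1 - 1) = -6*(-2) = 12)
a(l) = -l (a(l) = ((-1 - l) + l)*l = -l)
-45999 + a(L) = -45999 - 1*12 = -45999 - 12 = -46011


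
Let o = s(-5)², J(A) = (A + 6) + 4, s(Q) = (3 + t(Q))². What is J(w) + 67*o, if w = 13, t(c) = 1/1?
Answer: 17175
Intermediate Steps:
t(c) = 1
s(Q) = 16 (s(Q) = (3 + 1)² = 4² = 16)
J(A) = 10 + A (J(A) = (6 + A) + 4 = 10 + A)
o = 256 (o = 16² = 256)
J(w) + 67*o = (10 + 13) + 67*256 = 23 + 17152 = 17175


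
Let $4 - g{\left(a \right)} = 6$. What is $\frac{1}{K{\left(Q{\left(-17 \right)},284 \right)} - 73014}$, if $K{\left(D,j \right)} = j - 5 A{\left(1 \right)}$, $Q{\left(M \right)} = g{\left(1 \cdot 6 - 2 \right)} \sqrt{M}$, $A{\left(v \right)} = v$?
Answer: $- \frac{1}{72735} \approx -1.3749 \cdot 10^{-5}$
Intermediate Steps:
$g{\left(a \right)} = -2$ ($g{\left(a \right)} = 4 - 6 = -2$)
$Q{\left(M \right)} = - 2 \sqrt{M}$
$K{\left(D,j \right)} = -5 + j$ ($K{\left(D,j \right)} = j - 5 = -5 + j$)
$\frac{1}{K{\left(Q{\left(-17 \right)},284 \right)} - 73014} = \frac{1}{\left(-5 + 284\right) - 73014} = \frac{1}{279 - 73014} = \frac{1}{-72735} = - \frac{1}{72735}$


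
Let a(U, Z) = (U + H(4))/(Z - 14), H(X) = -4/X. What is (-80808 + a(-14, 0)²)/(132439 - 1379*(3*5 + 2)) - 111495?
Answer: -793969202021/7121072 ≈ -1.1150e+5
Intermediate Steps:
a(U, Z) = (-1 + U)/(-14 + Z) (a(U, Z) = (U - 4/4)/(Z - 14) = (U - 4*¼)/(-14 + Z) = (U - 1)/(-14 + Z) = (-1 + U)/(-14 + Z))
(-80808 + a(-14, 0)²)/(132439 - 1379*(3*5 + 2)) - 111495 = (-80808 + ((-1 - 14)/(-14 + 0))²)/(132439 - 1379*(3*5 + 2)) - 111495 = (-80808 + (-15/(-14))²)/(132439 - 1379*(15 + 2)) - 111495 = (-80808 + (-1/14*(-15))²)/(132439 - 1379*17) - 111495 = (-80808 + (15/14)²)/(132439 - 23443) - 111495 = (-80808 + 225/196)/108996 - 111495 = -15838143/196*1/108996 - 111495 = -5279381/7121072 - 111495 = -793969202021/7121072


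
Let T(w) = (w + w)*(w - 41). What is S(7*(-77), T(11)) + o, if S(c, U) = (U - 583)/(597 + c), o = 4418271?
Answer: 256258475/58 ≈ 4.4182e+6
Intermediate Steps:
T(w) = 2*w*(-41 + w) (T(w) = (2*w)*(-41 + w) = 2*w*(-41 + w))
S(c, U) = (-583 + U)/(597 + c)
S(7*(-77), T(11)) + o = (-583 + 2*11*(-41 + 11))/(597 + 7*(-77)) + 4418271 = (-583 + 2*11*(-30))/(597 - 539) + 4418271 = (-583 - 660)/58 + 4418271 = (1/58)*(-1243) + 4418271 = -1243/58 + 4418271 = 256258475/58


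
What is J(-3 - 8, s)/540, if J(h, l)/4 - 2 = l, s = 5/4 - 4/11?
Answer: 127/5940 ≈ 0.021380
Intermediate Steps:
s = 39/44 (s = 5*(¼) - 4*1/11 = 5/4 - 4/11 = 39/44 ≈ 0.88636)
J(h, l) = 8 + 4*l
J(-3 - 8, s)/540 = (8 + 4*(39/44))/540 = (8 + 39/11)*(1/540) = (127/11)*(1/540) = 127/5940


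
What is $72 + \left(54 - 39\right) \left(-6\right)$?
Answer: $-18$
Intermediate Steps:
$72 + \left(54 - 39\right) \left(-6\right) = 72 + 15 \left(-6\right) = 72 - 90 = -18$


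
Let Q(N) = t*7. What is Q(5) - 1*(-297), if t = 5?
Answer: 332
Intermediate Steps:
Q(N) = 35 (Q(N) = 5*7 = 35)
Q(5) - 1*(-297) = 35 - 1*(-297) = 35 + 297 = 332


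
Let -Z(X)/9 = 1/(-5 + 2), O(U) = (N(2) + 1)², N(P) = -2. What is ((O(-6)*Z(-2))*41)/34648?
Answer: 123/34648 ≈ 0.0035500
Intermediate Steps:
O(U) = 1 (O(U) = (-2 + 1)² = (-1)² = 1)
Z(X) = 3 (Z(X) = -9/(-5 + 2) = -9/(-3) = -9*(-⅓) = 3)
((O(-6)*Z(-2))*41)/34648 = ((1*3)*41)/34648 = (3*41)*(1/34648) = 123*(1/34648) = 123/34648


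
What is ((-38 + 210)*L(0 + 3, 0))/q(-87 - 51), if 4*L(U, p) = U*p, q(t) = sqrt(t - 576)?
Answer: 0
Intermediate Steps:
q(t) = sqrt(-576 + t)
L(U, p) = U*p/4 (L(U, p) = (U*p)/4 = U*p/4)
((-38 + 210)*L(0 + 3, 0))/q(-87 - 51) = ((-38 + 210)*((1/4)*(0 + 3)*0))/(sqrt(-576 + (-87 - 51))) = (172*((1/4)*3*0))/(sqrt(-576 - 138)) = (172*0)/(sqrt(-714)) = 0/((I*sqrt(714))) = 0*(-I*sqrt(714)/714) = 0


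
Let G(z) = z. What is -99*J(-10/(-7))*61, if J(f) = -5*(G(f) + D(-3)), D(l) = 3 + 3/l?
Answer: 724680/7 ≈ 1.0353e+5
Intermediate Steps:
J(f) = -10 - 5*f (J(f) = -5*(f + (3 + 3/(-3))) = -5*(f + (3 + 3*(-⅓))) = -5*(f + (3 - 1)) = -5*(f + 2) = -5*(2 + f) = -10 - 5*f)
-99*J(-10/(-7))*61 = -99*(-10 - (-50)/(-7))*61 = -99*(-10 - (-50)*(-1)/7)*61 = -99*(-10 - 5*10/7)*61 = -99*(-10 - 50/7)*61 = -99*(-120/7)*61 = (11880/7)*61 = 724680/7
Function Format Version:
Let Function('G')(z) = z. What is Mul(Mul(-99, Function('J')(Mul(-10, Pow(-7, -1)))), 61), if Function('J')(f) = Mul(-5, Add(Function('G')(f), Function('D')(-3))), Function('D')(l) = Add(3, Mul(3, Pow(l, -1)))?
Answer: Rational(724680, 7) ≈ 1.0353e+5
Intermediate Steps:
Function('J')(f) = Add(-10, Mul(-5, f)) (Function('J')(f) = Mul(-5, Add(f, Add(3, Mul(3, Pow(-3, -1))))) = Mul(-5, Add(f, Add(3, Mul(3, Rational(-1, 3))))) = Mul(-5, Add(f, Add(3, -1))) = Mul(-5, Add(f, 2)) = Mul(-5, Add(2, f)) = Add(-10, Mul(-5, f)))
Mul(Mul(-99, Function('J')(Mul(-10, Pow(-7, -1)))), 61) = Mul(Mul(-99, Add(-10, Mul(-5, Mul(-10, Pow(-7, -1))))), 61) = Mul(Mul(-99, Add(-10, Mul(-5, Mul(-10, Rational(-1, 7))))), 61) = Mul(Mul(-99, Add(-10, Mul(-5, Rational(10, 7)))), 61) = Mul(Mul(-99, Add(-10, Rational(-50, 7))), 61) = Mul(Mul(-99, Rational(-120, 7)), 61) = Mul(Rational(11880, 7), 61) = Rational(724680, 7)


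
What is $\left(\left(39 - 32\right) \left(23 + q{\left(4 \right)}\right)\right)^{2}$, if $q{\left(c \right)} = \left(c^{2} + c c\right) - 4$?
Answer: $127449$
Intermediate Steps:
$q{\left(c \right)} = -4 + 2 c^{2}$ ($q{\left(c \right)} = \left(c^{2} + c^{2}\right) - 4 = 2 c^{2} - 4 = -4 + 2 c^{2}$)
$\left(\left(39 - 32\right) \left(23 + q{\left(4 \right)}\right)\right)^{2} = \left(\left(39 - 32\right) \left(23 - \left(4 - 2 \cdot 4^{2}\right)\right)\right)^{2} = \left(7 \left(23 + \left(-4 + 2 \cdot 16\right)\right)\right)^{2} = \left(7 \left(23 + \left(-4 + 32\right)\right)\right)^{2} = \left(7 \left(23 + 28\right)\right)^{2} = \left(7 \cdot 51\right)^{2} = 357^{2} = 127449$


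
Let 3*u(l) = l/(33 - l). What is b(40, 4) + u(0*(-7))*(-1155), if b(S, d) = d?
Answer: 4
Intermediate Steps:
u(l) = l/(3*(33 - l)) (u(l) = (l/(33 - l))/3 = l/(3*(33 - l)))
b(40, 4) + u(0*(-7))*(-1155) = 4 - 0*(-7)/(-99 + 3*(0*(-7)))*(-1155) = 4 - 1*0/(-99 + 3*0)*(-1155) = 4 - 1*0/(-99 + 0)*(-1155) = 4 - 1*0/(-99)*(-1155) = 4 - 1*0*(-1/99)*(-1155) = 4 + 0*(-1155) = 4 + 0 = 4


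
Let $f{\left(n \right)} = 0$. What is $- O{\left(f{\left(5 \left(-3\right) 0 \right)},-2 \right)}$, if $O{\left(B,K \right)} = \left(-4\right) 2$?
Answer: $8$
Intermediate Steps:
$O{\left(B,K \right)} = -8$
$- O{\left(f{\left(5 \left(-3\right) 0 \right)},-2 \right)} = \left(-1\right) \left(-8\right) = 8$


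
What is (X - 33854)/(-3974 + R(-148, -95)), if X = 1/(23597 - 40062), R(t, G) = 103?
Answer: 557406111/63736015 ≈ 8.7455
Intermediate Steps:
X = -1/16465 (X = 1/(-16465) = -1/16465 ≈ -6.0735e-5)
(X - 33854)/(-3974 + R(-148, -95)) = (-1/16465 - 33854)/(-3974 + 103) = -557406111/16465/(-3871) = -557406111/16465*(-1/3871) = 557406111/63736015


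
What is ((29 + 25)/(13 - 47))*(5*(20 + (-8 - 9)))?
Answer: -405/17 ≈ -23.824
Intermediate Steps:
((29 + 25)/(13 - 47))*(5*(20 + (-8 - 9))) = (54/(-34))*(5*(20 - 17)) = (54*(-1/34))*(5*3) = -27/17*15 = -405/17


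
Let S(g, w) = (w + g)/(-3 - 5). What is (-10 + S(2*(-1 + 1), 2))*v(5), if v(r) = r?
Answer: -205/4 ≈ -51.250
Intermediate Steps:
S(g, w) = -g/8 - w/8 (S(g, w) = (g + w)/(-8) = (g + w)*(-1/8) = -g/8 - w/8)
(-10 + S(2*(-1 + 1), 2))*v(5) = (-10 + (-(-1 + 1)/4 - 1/8*2))*5 = (-10 + (-0/4 - 1/4))*5 = (-10 + (-1/8*0 - 1/4))*5 = (-10 + (0 - 1/4))*5 = (-10 - 1/4)*5 = -41/4*5 = -205/4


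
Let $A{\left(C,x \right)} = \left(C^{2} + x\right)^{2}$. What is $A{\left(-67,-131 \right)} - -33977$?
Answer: $19026141$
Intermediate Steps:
$A{\left(C,x \right)} = \left(x + C^{2}\right)^{2}$
$A{\left(-67,-131 \right)} - -33977 = \left(-131 + \left(-67\right)^{2}\right)^{2} - -33977 = \left(-131 + 4489\right)^{2} + 33977 = 4358^{2} + 33977 = 18992164 + 33977 = 19026141$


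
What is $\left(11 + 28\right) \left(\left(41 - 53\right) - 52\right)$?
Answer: $-2496$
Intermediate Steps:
$\left(11 + 28\right) \left(\left(41 - 53\right) - 52\right) = 39 \left(-12 - 52\right) = 39 \left(-64\right) = -2496$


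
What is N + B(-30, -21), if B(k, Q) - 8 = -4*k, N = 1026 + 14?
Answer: 1168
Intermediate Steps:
N = 1040
B(k, Q) = 8 - 4*k
N + B(-30, -21) = 1040 + (8 - 4*(-30)) = 1040 + (8 + 120) = 1040 + 128 = 1168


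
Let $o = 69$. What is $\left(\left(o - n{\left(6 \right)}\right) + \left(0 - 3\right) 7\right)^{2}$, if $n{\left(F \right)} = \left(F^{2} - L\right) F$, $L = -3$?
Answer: $34596$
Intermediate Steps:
$n{\left(F \right)} = F \left(3 + F^{2}\right)$ ($n{\left(F \right)} = \left(F^{2} - -3\right) F = \left(F^{2} + 3\right) F = \left(3 + F^{2}\right) F = F \left(3 + F^{2}\right)$)
$\left(\left(o - n{\left(6 \right)}\right) + \left(0 - 3\right) 7\right)^{2} = \left(\left(69 - 6 \left(3 + 6^{2}\right)\right) + \left(0 - 3\right) 7\right)^{2} = \left(\left(69 - 6 \left(3 + 36\right)\right) - 21\right)^{2} = \left(\left(69 - 6 \cdot 39\right) - 21\right)^{2} = \left(\left(69 - 234\right) - 21\right)^{2} = \left(-165 - 21\right)^{2} = \left(-186\right)^{2} = 34596$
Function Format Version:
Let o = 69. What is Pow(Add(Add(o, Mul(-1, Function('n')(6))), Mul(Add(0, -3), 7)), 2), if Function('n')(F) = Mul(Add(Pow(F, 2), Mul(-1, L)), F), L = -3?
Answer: 34596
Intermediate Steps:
Function('n')(F) = Mul(F, Add(3, Pow(F, 2))) (Function('n')(F) = Mul(Add(Pow(F, 2), Mul(-1, -3)), F) = Mul(Add(Pow(F, 2), 3), F) = Mul(Add(3, Pow(F, 2)), F) = Mul(F, Add(3, Pow(F, 2))))
Pow(Add(Add(o, Mul(-1, Function('n')(6))), Mul(Add(0, -3), 7)), 2) = Pow(Add(Add(69, Mul(-1, Mul(6, Add(3, Pow(6, 2))))), Mul(Add(0, -3), 7)), 2) = Pow(Add(Add(69, Mul(-1, Mul(6, Add(3, 36)))), Mul(-3, 7)), 2) = Pow(Add(Add(69, Mul(-1, Mul(6, 39))), -21), 2) = Pow(Add(Add(69, Mul(-1, 234)), -21), 2) = Pow(Add(Add(69, -234), -21), 2) = Pow(Add(-165, -21), 2) = Pow(-186, 2) = 34596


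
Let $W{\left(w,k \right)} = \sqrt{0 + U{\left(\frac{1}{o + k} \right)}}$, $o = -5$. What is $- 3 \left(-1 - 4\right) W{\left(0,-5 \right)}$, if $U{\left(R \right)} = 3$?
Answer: $15 \sqrt{3} \approx 25.981$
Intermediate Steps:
$W{\left(w,k \right)} = \sqrt{3}$ ($W{\left(w,k \right)} = \sqrt{0 + 3} = \sqrt{3}$)
$- 3 \left(-1 - 4\right) W{\left(0,-5 \right)} = - 3 \left(-1 - 4\right) \sqrt{3} = \left(-3\right) \left(-5\right) \sqrt{3} = 15 \sqrt{3}$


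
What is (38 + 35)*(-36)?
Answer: -2628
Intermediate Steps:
(38 + 35)*(-36) = 73*(-36) = -2628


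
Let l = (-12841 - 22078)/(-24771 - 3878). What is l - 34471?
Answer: -987524760/28649 ≈ -34470.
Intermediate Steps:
l = 34919/28649 (l = -34919/(-28649) = -34919*(-1/28649) = 34919/28649 ≈ 1.2189)
l - 34471 = 34919/28649 - 34471 = -987524760/28649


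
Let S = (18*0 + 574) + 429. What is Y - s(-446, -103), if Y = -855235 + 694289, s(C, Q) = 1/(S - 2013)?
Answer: -162555459/1010 ≈ -1.6095e+5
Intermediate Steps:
S = 1003 (S = (0 + 574) + 429 = 574 + 429 = 1003)
s(C, Q) = -1/1010 (s(C, Q) = 1/(1003 - 2013) = 1/(-1010) = -1/1010)
Y = -160946
Y - s(-446, -103) = -160946 - 1*(-1/1010) = -160946 + 1/1010 = -162555459/1010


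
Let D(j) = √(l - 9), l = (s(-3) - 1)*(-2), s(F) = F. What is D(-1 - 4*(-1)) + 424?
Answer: 424 + I ≈ 424.0 + 1.0*I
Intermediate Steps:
l = 8 (l = (-3 - 1)*(-2) = -4*(-2) = 8)
D(j) = I (D(j) = √(8 - 9) = √(-1) = I)
D(-1 - 4*(-1)) + 424 = I + 424 = 424 + I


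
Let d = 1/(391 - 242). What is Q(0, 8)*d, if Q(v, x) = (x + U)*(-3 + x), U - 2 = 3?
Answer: 65/149 ≈ 0.43624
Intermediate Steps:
U = 5 (U = 2 + 3 = 5)
Q(v, x) = (-3 + x)*(5 + x) (Q(v, x) = (x + 5)*(-3 + x) = (5 + x)*(-3 + x) = (-3 + x)*(5 + x))
d = 1/149 ≈ 0.0067114
Q(0, 8)*d = (-15 + 8**2 + 2*8)*(1/149) = (-15 + 64 + 16)*(1/149) = 65*(1/149) = 65/149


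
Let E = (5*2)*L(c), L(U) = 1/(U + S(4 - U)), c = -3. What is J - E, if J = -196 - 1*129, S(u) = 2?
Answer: -315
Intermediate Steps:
J = -325 (J = -196 - 129 = -325)
L(U) = 1/(2 + U) (L(U) = 1/(U + 2) = 1/(2 + U))
E = -10 (E = (5*2)/(2 - 3) = 10/(-1) = 10*(-1) = -10)
J - E = -325 - 1*(-10) = -325 + 10 = -315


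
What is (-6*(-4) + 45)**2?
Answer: 4761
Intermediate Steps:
(-6*(-4) + 45)**2 = (24 + 45)**2 = 69**2 = 4761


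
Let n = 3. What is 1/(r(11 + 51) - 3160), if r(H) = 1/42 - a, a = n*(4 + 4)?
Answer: -42/133727 ≈ -0.00031407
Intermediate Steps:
a = 24 (a = 3*(4 + 4) = 3*8 = 24)
r(H) = -1007/42 (r(H) = 1/42 - 1*24 = 1/42 - 24 = -1007/42)
1/(r(11 + 51) - 3160) = 1/(-1007/42 - 3160) = 1/(-133727/42) = -42/133727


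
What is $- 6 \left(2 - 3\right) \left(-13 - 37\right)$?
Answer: $-300$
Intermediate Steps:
$- 6 \left(2 - 3\right) \left(-13 - 37\right) = \left(-6\right) \left(-1\right) \left(-50\right) = 6 \left(-50\right) = -300$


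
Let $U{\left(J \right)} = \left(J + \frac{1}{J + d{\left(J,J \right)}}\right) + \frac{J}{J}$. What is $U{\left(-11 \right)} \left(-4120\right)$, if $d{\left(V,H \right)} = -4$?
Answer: $\frac{124424}{3} \approx 41475.0$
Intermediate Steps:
$U{\left(J \right)} = 1 + J + \frac{1}{-4 + J}$ ($U{\left(J \right)} = \left(J + \frac{1}{J - 4}\right) + \frac{J}{J} = \left(J + \frac{1}{-4 + J}\right) + 1 = 1 + J + \frac{1}{-4 + J}$)
$U{\left(-11 \right)} \left(-4120\right) = \frac{-3 + \left(-11\right)^{2} - -33}{-4 - 11} \left(-4120\right) = \frac{-3 + 121 + 33}{-15} \left(-4120\right) = \left(- \frac{1}{15}\right) 151 \left(-4120\right) = \left(- \frac{151}{15}\right) \left(-4120\right) = \frac{124424}{3}$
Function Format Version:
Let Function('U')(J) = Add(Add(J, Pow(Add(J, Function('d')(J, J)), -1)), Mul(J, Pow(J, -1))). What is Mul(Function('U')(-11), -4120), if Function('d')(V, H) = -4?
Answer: Rational(124424, 3) ≈ 41475.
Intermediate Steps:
Function('U')(J) = Add(1, J, Pow(Add(-4, J), -1)) (Function('U')(J) = Add(Add(J, Pow(Add(J, -4), -1)), Mul(J, Pow(J, -1))) = Add(Add(J, Pow(Add(-4, J), -1)), 1) = Add(1, J, Pow(Add(-4, J), -1)))
Mul(Function('U')(-11), -4120) = Mul(Mul(Pow(Add(-4, -11), -1), Add(-3, Pow(-11, 2), Mul(-3, -11))), -4120) = Mul(Mul(Pow(-15, -1), Add(-3, 121, 33)), -4120) = Mul(Mul(Rational(-1, 15), 151), -4120) = Mul(Rational(-151, 15), -4120) = Rational(124424, 3)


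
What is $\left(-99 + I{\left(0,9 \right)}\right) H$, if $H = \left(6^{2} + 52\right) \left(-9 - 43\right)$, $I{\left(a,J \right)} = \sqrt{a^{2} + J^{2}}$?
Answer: $411840$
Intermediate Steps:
$I{\left(a,J \right)} = \sqrt{J^{2} + a^{2}}$
$H = -4576$ ($H = \left(36 + 52\right) \left(-52\right) = 88 \left(-52\right) = -4576$)
$\left(-99 + I{\left(0,9 \right)}\right) H = \left(-99 + \sqrt{9^{2} + 0^{2}}\right) \left(-4576\right) = \left(-99 + \sqrt{81 + 0}\right) \left(-4576\right) = \left(-99 + \sqrt{81}\right) \left(-4576\right) = \left(-99 + 9\right) \left(-4576\right) = \left(-90\right) \left(-4576\right) = 411840$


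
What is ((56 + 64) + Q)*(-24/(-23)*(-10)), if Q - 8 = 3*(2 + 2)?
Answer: -33600/23 ≈ -1460.9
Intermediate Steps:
Q = 20 (Q = 8 + 3*(2 + 2) = 8 + 3*4 = 8 + 12 = 20)
((56 + 64) + Q)*(-24/(-23)*(-10)) = ((56 + 64) + 20)*(-24/(-23)*(-10)) = (120 + 20)*(-24*(-1)/23*(-10)) = 140*(-1*(-24/23)*(-10)) = 140*((24/23)*(-10)) = 140*(-240/23) = -33600/23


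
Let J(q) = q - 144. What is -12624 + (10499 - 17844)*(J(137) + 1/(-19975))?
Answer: 154971514/3995 ≈ 38791.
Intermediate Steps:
J(q) = -144 + q
-12624 + (10499 - 17844)*(J(137) + 1/(-19975)) = -12624 + (10499 - 17844)*((-144 + 137) + 1/(-19975)) = -12624 - 7345*(-7 - 1/19975) = -12624 - 7345*(-139826/19975) = -12624 + 205404394/3995 = 154971514/3995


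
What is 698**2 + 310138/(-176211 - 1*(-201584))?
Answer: 12362137230/25373 ≈ 4.8722e+5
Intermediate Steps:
698**2 + 310138/(-176211 - 1*(-201584)) = 487204 + 310138/(-176211 + 201584) = 487204 + 310138/25373 = 12362137230/25373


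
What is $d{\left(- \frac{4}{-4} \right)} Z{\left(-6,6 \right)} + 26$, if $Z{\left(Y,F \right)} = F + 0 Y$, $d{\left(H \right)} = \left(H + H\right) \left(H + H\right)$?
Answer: $50$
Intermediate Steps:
$d{\left(H \right)} = 4 H^{2}$ ($d{\left(H \right)} = 2 H 2 H = 4 H^{2}$)
$Z{\left(Y,F \right)} = F$ ($Z{\left(Y,F \right)} = F + 0 = F$)
$d{\left(- \frac{4}{-4} \right)} Z{\left(-6,6 \right)} + 26 = 4 \left(- \frac{4}{-4}\right)^{2} \cdot 6 + 26 = 4 \left(\left(-4\right) \left(- \frac{1}{4}\right)\right)^{2} \cdot 6 + 26 = 4 \cdot 1^{2} \cdot 6 + 26 = 4 \cdot 1 \cdot 6 + 26 = 4 \cdot 6 + 26 = 24 + 26 = 50$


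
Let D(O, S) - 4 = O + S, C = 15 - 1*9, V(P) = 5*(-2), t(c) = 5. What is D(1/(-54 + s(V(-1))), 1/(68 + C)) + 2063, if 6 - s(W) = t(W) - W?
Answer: 9636343/4662 ≈ 2067.0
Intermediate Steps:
V(P) = -10
C = 6 (C = 15 - 9 = 6)
s(W) = 1 + W (s(W) = 6 - (5 - W) = 6 + (-5 + W) = 1 + W)
D(O, S) = 4 + O + S (D(O, S) = 4 + (O + S) = 4 + O + S)
D(1/(-54 + s(V(-1))), 1/(68 + C)) + 2063 = (4 + 1/(-54 + (1 - 10)) + 1/(68 + 6)) + 2063 = (4 + 1/(-54 - 9) + 1/74) + 2063 = (4 + 1/(-63) + 1/74) + 2063 = (4 - 1/63 + 1/74) + 2063 = 18637/4662 + 2063 = 9636343/4662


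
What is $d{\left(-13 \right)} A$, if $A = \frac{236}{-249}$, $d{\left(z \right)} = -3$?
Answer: $\frac{236}{83} \approx 2.8434$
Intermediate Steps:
$A = - \frac{236}{249}$ ($A = 236 \left(- \frac{1}{249}\right) = - \frac{236}{249} \approx -0.94779$)
$d{\left(-13 \right)} A = \left(-3\right) \left(- \frac{236}{249}\right) = \frac{236}{83}$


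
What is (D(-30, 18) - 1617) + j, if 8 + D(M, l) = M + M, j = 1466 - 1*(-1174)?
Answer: 955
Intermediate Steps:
j = 2640 (j = 1466 + 1174 = 2640)
D(M, l) = -8 + 2*M (D(M, l) = -8 + (M + M) = -8 + 2*M)
(D(-30, 18) - 1617) + j = ((-8 + 2*(-30)) - 1617) + 2640 = ((-8 - 60) - 1617) + 2640 = (-68 - 1617) + 2640 = -1685 + 2640 = 955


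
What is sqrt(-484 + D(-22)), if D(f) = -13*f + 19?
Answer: I*sqrt(179) ≈ 13.379*I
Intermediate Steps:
D(f) = 19 - 13*f
sqrt(-484 + D(-22)) = sqrt(-484 + (19 - 13*(-22))) = sqrt(-484 + (19 + 286)) = sqrt(-484 + 305) = sqrt(-179) = I*sqrt(179)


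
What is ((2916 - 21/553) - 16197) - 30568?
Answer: -3464074/79 ≈ -43849.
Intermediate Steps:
((2916 - 21/553) - 16197) - 30568 = ((2916 - 21*1/553) - 16197) - 30568 = ((2916 - 3/79) - 16197) - 30568 = (230361/79 - 16197) - 30568 = -1049202/79 - 30568 = -3464074/79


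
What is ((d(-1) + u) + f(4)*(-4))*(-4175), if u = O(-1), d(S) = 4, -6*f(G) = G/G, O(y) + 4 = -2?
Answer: 16700/3 ≈ 5566.7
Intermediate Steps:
O(y) = -6 (O(y) = -4 - 2 = -6)
f(G) = -⅙ (f(G) = -G/(6*G) = -⅙*1 = -⅙)
u = -6
((d(-1) + u) + f(4)*(-4))*(-4175) = ((4 - 6) - ⅙*(-4))*(-4175) = (-2 + ⅔)*(-4175) = -4/3*(-4175) = 16700/3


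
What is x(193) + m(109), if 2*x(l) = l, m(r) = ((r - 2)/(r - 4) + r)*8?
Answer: 205097/210 ≈ 976.65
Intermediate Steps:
m(r) = 8*r + 8*(-2 + r)/(-4 + r) (m(r) = ((-2 + r)/(-4 + r) + r)*8 = (r + (-2 + r)/(-4 + r))*8 = 8*r + 8*(-2 + r)/(-4 + r))
x(l) = l/2
x(193) + m(109) = (½)*193 + 8*(-2 + 109² - 3*109)/(-4 + 109) = 193/2 + 8*(-2 + 11881 - 327)/105 = 193/2 + 8*(1/105)*11552 = 193/2 + 92416/105 = 205097/210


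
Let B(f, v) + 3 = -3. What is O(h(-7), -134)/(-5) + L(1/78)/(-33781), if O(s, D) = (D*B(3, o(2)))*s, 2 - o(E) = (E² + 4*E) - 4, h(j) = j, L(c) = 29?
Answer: 190119323/168905 ≈ 1125.6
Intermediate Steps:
o(E) = 6 - E² - 4*E (o(E) = 2 - ((E² + 4*E) - 4) = 2 - (-4 + E² + 4*E) = 2 + (4 - E² - 4*E) = 6 - E² - 4*E)
B(f, v) = -6 (B(f, v) = -3 - 3 = -6)
O(s, D) = -6*D*s (O(s, D) = (D*(-6))*s = (-6*D)*s = -6*D*s)
O(h(-7), -134)/(-5) + L(1/78)/(-33781) = -6*(-134)*(-7)/(-5) + 29/(-33781) = -5628*(-⅕) + 29*(-1/33781) = 5628/5 - 29/33781 = 190119323/168905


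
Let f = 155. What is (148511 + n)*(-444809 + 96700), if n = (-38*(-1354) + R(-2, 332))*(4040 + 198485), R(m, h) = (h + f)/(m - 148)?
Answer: -21763372154253011/6 ≈ -3.6272e+15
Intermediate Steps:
R(m, h) = (155 + h)/(-148 + m) (R(m, h) = (h + 155)/(m - 148) = (155 + h)/(-148 + m))
n = 62517952613/6 (n = (-38*(-1354) + (155 + 332)/(-148 - 2))*(4040 + 198485) = (51452 + 487/(-150))*202525 = (51452 - 1/150*487)*202525 = (51452 - 487/150)*202525 = (7717313/150)*202525 = 62517952613/6 ≈ 1.0420e+10)
(148511 + n)*(-444809 + 96700) = (148511 + 62517952613/6)*(-444809 + 96700) = (62518843679/6)*(-348109) = -21763372154253011/6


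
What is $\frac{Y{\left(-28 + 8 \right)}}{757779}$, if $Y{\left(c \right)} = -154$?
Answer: $- \frac{14}{68889} \approx -0.00020323$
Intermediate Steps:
$\frac{Y{\left(-28 + 8 \right)}}{757779} = - \frac{154}{757779} = \left(-154\right) \frac{1}{757779} = - \frac{14}{68889}$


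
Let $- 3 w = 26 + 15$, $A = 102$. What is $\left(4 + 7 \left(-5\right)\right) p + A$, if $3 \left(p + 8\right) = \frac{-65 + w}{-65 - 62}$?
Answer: $\frac{392734}{1143} \approx 343.6$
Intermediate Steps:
$w = - \frac{41}{3}$ ($w = - \frac{26 + 15}{3} = \left(- \frac{1}{3}\right) 41 = - \frac{41}{3} \approx -13.667$)
$p = - \frac{8908}{1143}$ ($p = -8 + \frac{\left(-65 - \frac{41}{3}\right) \frac{1}{-65 - 62}}{3} = -8 + \frac{\left(- \frac{236}{3}\right) \frac{1}{-127}}{3} = -8 + \frac{\left(- \frac{236}{3}\right) \left(- \frac{1}{127}\right)}{3} = -8 + \frac{1}{3} \cdot \frac{236}{381} = -8 + \frac{236}{1143} = - \frac{8908}{1143} \approx -7.7935$)
$\left(4 + 7 \left(-5\right)\right) p + A = \left(4 + 7 \left(-5\right)\right) \left(- \frac{8908}{1143}\right) + 102 = \left(4 - 35\right) \left(- \frac{8908}{1143}\right) + 102 = \left(-31\right) \left(- \frac{8908}{1143}\right) + 102 = \frac{276148}{1143} + 102 = \frac{392734}{1143}$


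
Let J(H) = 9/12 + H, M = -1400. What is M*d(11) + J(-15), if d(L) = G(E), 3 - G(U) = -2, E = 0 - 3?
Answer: -28057/4 ≈ -7014.3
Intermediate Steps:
E = -3
G(U) = 5 (G(U) = 3 - 1*(-2) = 3 + 2 = 5)
d(L) = 5
J(H) = 3/4 + H (J(H) = 9*(1/12) + H = 3/4 + H)
M*d(11) + J(-15) = -1400*5 + (3/4 - 15) = -7000 - 57/4 = -28057/4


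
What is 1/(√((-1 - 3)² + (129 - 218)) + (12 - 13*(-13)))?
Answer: 181/32834 - I*√73/32834 ≈ 0.0055126 - 0.00026022*I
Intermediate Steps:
1/(√((-1 - 3)² + (129 - 218)) + (12 - 13*(-13))) = 1/(√((-4)² - 89) + (12 + 169)) = 1/(√(16 - 89) + 181) = 1/(√(-73) + 181) = 1/(I*√73 + 181) = 1/(181 + I*√73)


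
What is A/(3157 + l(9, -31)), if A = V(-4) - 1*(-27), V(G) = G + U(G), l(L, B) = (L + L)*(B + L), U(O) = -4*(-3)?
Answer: 35/2761 ≈ 0.012677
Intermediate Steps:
U(O) = 12
l(L, B) = 2*L*(B + L) (l(L, B) = (2*L)*(B + L) = 2*L*(B + L))
V(G) = 12 + G (V(G) = G + 12 = 12 + G)
A = 35 (A = (12 - 4) - 1*(-27) = 8 + 27 = 35)
A/(3157 + l(9, -31)) = 35/(3157 + 2*9*(-31 + 9)) = 35/(3157 + 2*9*(-22)) = 35/(3157 - 396) = 35/2761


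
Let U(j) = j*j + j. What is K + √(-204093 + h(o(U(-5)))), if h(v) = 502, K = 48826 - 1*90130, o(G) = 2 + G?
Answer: -41304 + I*√203591 ≈ -41304.0 + 451.21*I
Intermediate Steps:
U(j) = j + j² (U(j) = j² + j = j + j²)
K = -41304 (K = 48826 - 90130 = -41304)
K + √(-204093 + h(o(U(-5)))) = -41304 + √(-204093 + 502) = -41304 + √(-203591) = -41304 + I*√203591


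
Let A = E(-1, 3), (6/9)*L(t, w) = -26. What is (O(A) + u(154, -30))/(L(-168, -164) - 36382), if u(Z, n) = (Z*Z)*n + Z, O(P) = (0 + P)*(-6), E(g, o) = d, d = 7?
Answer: 101624/5203 ≈ 19.532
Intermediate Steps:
E(g, o) = 7
L(t, w) = -39 (L(t, w) = (3/2)*(-26) = -39)
A = 7
O(P) = -6*P (O(P) = P*(-6) = -6*P)
u(Z, n) = Z + n*Z**2 (u(Z, n) = Z**2*n + Z = n*Z**2 + Z = Z + n*Z**2)
(O(A) + u(154, -30))/(L(-168, -164) - 36382) = (-6*7 + 154*(1 + 154*(-30)))/(-39 - 36382) = (-42 + 154*(1 - 4620))/(-36421) = (-42 + 154*(-4619))*(-1/36421) = (-42 - 711326)*(-1/36421) = -711368*(-1/36421) = 101624/5203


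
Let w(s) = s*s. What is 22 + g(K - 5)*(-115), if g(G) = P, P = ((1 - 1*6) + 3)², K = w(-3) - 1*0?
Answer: -438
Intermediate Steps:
w(s) = s²
K = 9 (K = (-3)² - 1*0 = 9 + 0 = 9)
P = 4 (P = ((1 - 6) + 3)² = (-5 + 3)² = (-2)² = 4)
g(G) = 4
22 + g(K - 5)*(-115) = 22 + 4*(-115) = 22 - 460 = -438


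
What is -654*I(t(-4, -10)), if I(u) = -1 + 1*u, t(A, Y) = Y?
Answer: 7194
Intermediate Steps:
I(u) = -1 + u
-654*I(t(-4, -10)) = -654*(-1 - 10) = -654*(-11) = 7194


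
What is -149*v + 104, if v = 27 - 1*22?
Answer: -641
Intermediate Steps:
v = 5 (v = 27 - 22 = 5)
-149*v + 104 = -149*5 + 104 = -745 + 104 = -641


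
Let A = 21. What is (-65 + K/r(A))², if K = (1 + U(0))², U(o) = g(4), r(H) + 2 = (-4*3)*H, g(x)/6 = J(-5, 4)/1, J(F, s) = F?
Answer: 301057201/64516 ≈ 4666.4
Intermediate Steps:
g(x) = -30 (g(x) = 6*(-5/1) = 6*(-5*1) = 6*(-5) = -30)
r(H) = -2 - 12*H (r(H) = -2 + (-4*3)*H = -2 - 12*H)
U(o) = -30
K = 841 (K = (1 - 30)² = (-29)² = 841)
(-65 + K/r(A))² = (-65 + 841/(-2 - 12*21))² = (-65 + 841/(-2 - 252))² = (-65 + 841/(-254))² = (-65 + 841*(-1/254))² = (-65 - 841/254)² = (-17351/254)² = 301057201/64516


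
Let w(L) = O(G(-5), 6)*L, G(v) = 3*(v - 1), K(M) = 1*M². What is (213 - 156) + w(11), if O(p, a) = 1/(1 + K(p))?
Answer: 18536/325 ≈ 57.034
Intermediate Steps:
K(M) = M²
G(v) = -3 + 3*v (G(v) = 3*(-1 + v) = -3 + 3*v)
O(p, a) = 1/(1 + p²)
w(L) = L/325 (w(L) = L/(1 + (-3 + 3*(-5))²) = L/(1 + (-3 - 15)²) = L/(1 + (-18)²) = L/(1 + 324) = L/325)
(213 - 156) + w(11) = (213 - 156) + (1/325)*11 = 57 + 11/325 = 18536/325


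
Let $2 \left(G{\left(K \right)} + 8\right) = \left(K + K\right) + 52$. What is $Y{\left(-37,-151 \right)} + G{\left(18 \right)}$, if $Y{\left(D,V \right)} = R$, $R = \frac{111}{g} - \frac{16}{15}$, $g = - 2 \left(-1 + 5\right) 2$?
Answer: $\frac{6719}{240} \approx 27.996$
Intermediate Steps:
$G{\left(K \right)} = 18 + K$ ($G{\left(K \right)} = -8 + \frac{\left(K + K\right) + 52}{2} = -8 + \frac{2 K + 52}{2} = -8 + \frac{52 + 2 K}{2} = -8 + \left(26 + K\right) = 18 + K$)
$g = -16$ ($g = \left(-2\right) 4 \cdot 2 = \left(-8\right) 2 = -16$)
$R = - \frac{1921}{240}$ ($R = \frac{111}{-16} - \frac{16}{15} = 111 \left(- \frac{1}{16}\right) - \frac{16}{15} = - \frac{111}{16} - \frac{16}{15} = - \frac{1921}{240} \approx -8.0042$)
$Y{\left(D,V \right)} = - \frac{1921}{240}$
$Y{\left(-37,-151 \right)} + G{\left(18 \right)} = - \frac{1921}{240} + \left(18 + 18\right) = - \frac{1921}{240} + 36 = \frac{6719}{240}$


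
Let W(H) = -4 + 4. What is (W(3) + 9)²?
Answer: 81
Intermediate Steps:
W(H) = 0
(W(3) + 9)² = (0 + 9)² = 9² = 81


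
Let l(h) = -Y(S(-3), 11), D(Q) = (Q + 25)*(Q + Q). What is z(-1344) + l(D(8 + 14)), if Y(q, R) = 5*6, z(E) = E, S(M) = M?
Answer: -1374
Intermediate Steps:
Y(q, R) = 30
D(Q) = 2*Q*(25 + Q) (D(Q) = (25 + Q)*(2*Q) = 2*Q*(25 + Q))
l(h) = -30 (l(h) = -1*30 = -30)
z(-1344) + l(D(8 + 14)) = -1344 - 30 = -1374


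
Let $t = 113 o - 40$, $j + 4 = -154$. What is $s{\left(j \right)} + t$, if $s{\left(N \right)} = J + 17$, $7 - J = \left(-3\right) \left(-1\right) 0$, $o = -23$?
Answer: $-2615$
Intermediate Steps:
$J = 7$ ($J = 7 - \left(-3\right) \left(-1\right) 0 = 7 - 3 \cdot 0 = 7 - 0 = 7 + 0 = 7$)
$j = -158$ ($j = -4 - 154 = -158$)
$s{\left(N \right)} = 24$ ($s{\left(N \right)} = 7 + 17 = 24$)
$t = -2639$ ($t = 113 \left(-23\right) - 40 = -2599 - 40 = -2639$)
$s{\left(j \right)} + t = 24 - 2639 = -2615$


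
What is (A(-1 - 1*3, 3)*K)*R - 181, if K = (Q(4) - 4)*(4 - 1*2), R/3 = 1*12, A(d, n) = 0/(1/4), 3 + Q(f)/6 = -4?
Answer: -181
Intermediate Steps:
Q(f) = -42 (Q(f) = -18 + 6*(-4) = -18 - 24 = -42)
A(d, n) = 0 (A(d, n) = 0/(¼) = 0*4 = 0)
R = 36 (R = 3*(1*12) = 3*12 = 36)
K = -92 (K = (-42 - 4)*(4 - 1*2) = -46*(4 - 2) = -46*2 = -92)
(A(-1 - 1*3, 3)*K)*R - 181 = (0*(-92))*36 - 181 = 0*36 - 181 = 0 - 181 = -181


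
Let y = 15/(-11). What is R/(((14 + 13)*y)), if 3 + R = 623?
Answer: -1364/81 ≈ -16.840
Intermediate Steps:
y = -15/11 (y = 15*(-1/11) = -15/11 ≈ -1.3636)
R = 620 (R = -3 + 623 = 620)
R/(((14 + 13)*y)) = 620/(((14 + 13)*(-15/11))) = 620/((27*(-15/11))) = 620/(-405/11) = 620*(-11/405) = -1364/81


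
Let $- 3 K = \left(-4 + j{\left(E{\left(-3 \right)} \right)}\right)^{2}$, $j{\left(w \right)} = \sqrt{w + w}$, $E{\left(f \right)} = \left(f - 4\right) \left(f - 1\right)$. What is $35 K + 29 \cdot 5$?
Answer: $-695 + \frac{560 \sqrt{14}}{3} \approx 3.4427$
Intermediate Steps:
$E{\left(f \right)} = \left(-1 + f\right) \left(-4 + f\right)$ ($E{\left(f \right)} = \left(-4 + f\right) \left(-1 + f\right) = \left(-1 + f\right) \left(-4 + f\right)$)
$j{\left(w \right)} = \sqrt{2} \sqrt{w}$ ($j{\left(w \right)} = \sqrt{2 w} = \sqrt{2} \sqrt{w}$)
$K = - \frac{\left(-4 + 2 \sqrt{14}\right)^{2}}{3}$ ($K = - \frac{\left(-4 + \sqrt{2} \sqrt{4 + \left(-3\right)^{2} - -15}\right)^{2}}{3} = - \frac{\left(-4 + \sqrt{2} \sqrt{4 + 9 + 15}\right)^{2}}{3} = - \frac{\left(-4 + \sqrt{2} \sqrt{28}\right)^{2}}{3} = - \frac{\left(-4 + \sqrt{2} \cdot 2 \sqrt{7}\right)^{2}}{3} = - \frac{\left(-4 + 2 \sqrt{14}\right)^{2}}{3} \approx -4.0445$)
$35 K + 29 \cdot 5 = 35 \left(-24 + \frac{16 \sqrt{14}}{3}\right) + 29 \cdot 5 = \left(-840 + \frac{560 \sqrt{14}}{3}\right) + 145 = -695 + \frac{560 \sqrt{14}}{3}$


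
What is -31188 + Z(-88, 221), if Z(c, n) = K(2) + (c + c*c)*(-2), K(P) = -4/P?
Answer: -46502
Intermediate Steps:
Z(c, n) = -2 - 2*c - 2*c**2 (Z(c, n) = -4/2 + (c + c*c)*(-2) = -4*1/2 + (c + c**2)*(-2) = -2 + (-2*c - 2*c**2) = -2 - 2*c - 2*c**2)
-31188 + Z(-88, 221) = -31188 + (-2 - 2*(-88) - 2*(-88)**2) = -31188 + (-2 + 176 - 2*7744) = -31188 + (-2 + 176 - 15488) = -31188 - 15314 = -46502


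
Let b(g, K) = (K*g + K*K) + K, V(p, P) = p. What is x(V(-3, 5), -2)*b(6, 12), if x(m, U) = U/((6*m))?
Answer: 76/3 ≈ 25.333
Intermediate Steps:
x(m, U) = U/(6*m) (x(m, U) = U*(1/(6*m)) = U/(6*m))
b(g, K) = K + K**2 + K*g (b(g, K) = (K*g + K**2) + K = (K**2 + K*g) + K = K + K**2 + K*g)
x(V(-3, 5), -2)*b(6, 12) = ((1/6)*(-2)/(-3))*(12*(1 + 12 + 6)) = ((1/6)*(-2)*(-1/3))*(12*19) = (1/9)*228 = 76/3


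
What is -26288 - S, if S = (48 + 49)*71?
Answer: -33175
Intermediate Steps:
S = 6887 (S = 97*71 = 6887)
-26288 - S = -26288 - 1*6887 = -26288 - 6887 = -33175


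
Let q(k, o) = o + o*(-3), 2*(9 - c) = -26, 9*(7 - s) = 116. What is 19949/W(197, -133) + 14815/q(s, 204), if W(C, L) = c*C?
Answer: -28034509/884136 ≈ -31.708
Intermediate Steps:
s = -53/9 (s = 7 - ⅑*116 = 7 - 116/9 = -53/9 ≈ -5.8889)
c = 22 (c = 9 - ½*(-26) = 9 + 13 = 22)
q(k, o) = -2*o (q(k, o) = o - 3*o = -2*o)
W(C, L) = 22*C
19949/W(197, -133) + 14815/q(s, 204) = 19949/((22*197)) + 14815/((-2*204)) = 19949/4334 + 14815/(-408) = 19949*(1/4334) + 14815*(-1/408) = 19949/4334 - 14815/408 = -28034509/884136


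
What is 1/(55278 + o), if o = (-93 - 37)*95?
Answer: 1/42928 ≈ 2.3295e-5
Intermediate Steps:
o = -12350 (o = -130*95 = -12350)
1/(55278 + o) = 1/(55278 - 12350) = 1/42928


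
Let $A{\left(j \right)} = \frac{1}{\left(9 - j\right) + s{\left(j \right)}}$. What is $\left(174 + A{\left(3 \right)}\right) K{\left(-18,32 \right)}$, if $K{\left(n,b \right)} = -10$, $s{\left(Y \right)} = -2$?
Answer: $- \frac{3485}{2} \approx -1742.5$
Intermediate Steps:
$A{\left(j \right)} = \frac{1}{7 - j}$ ($A{\left(j \right)} = \frac{1}{\left(9 - j\right) - 2} = \frac{1}{7 - j}$)
$\left(174 + A{\left(3 \right)}\right) K{\left(-18,32 \right)} = \left(174 - \frac{1}{-7 + 3}\right) \left(-10\right) = \left(174 - \frac{1}{-4}\right) \left(-10\right) = \left(174 - - \frac{1}{4}\right) \left(-10\right) = \left(174 + \frac{1}{4}\right) \left(-10\right) = \frac{697}{4} \left(-10\right) = - \frac{3485}{2}$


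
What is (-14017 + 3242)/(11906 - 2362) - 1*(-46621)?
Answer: 444940049/9544 ≈ 46620.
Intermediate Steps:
(-14017 + 3242)/(11906 - 2362) - 1*(-46621) = -10775/9544 + 46621 = 444940049/9544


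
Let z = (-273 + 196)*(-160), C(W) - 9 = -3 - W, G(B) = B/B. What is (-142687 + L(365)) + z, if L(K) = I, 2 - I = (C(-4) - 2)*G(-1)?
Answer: -130373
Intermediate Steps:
G(B) = 1
C(W) = 6 - W (C(W) = 9 + (-3 - W) = 6 - W)
z = 12320 (z = -77*(-160) = 12320)
I = -6 (I = 2 - ((6 - 1*(-4)) - 2) = 2 - ((6 + 4) - 2) = 2 - (10 - 2) = 2 - 8 = -6)
L(K) = -6
(-142687 + L(365)) + z = (-142687 - 6) + 12320 = -142693 + 12320 = -130373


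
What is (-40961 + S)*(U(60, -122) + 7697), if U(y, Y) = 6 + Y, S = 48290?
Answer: 55561149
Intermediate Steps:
(-40961 + S)*(U(60, -122) + 7697) = (-40961 + 48290)*((6 - 122) + 7697) = 7329*(-116 + 7697) = 7329*7581 = 55561149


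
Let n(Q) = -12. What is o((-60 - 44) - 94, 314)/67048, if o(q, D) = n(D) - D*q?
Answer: 7770/8381 ≈ 0.92710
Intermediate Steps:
o(q, D) = -12 - D*q
o((-60 - 44) - 94, 314)/67048 = (-12 - 1*314*((-60 - 44) - 94))/67048 = (-12 - 1*314*(-104 - 94))*(1/67048) = (-12 - 1*314*(-198))*(1/67048) = (-12 + 62172)*(1/67048) = 62160*(1/67048) = 7770/8381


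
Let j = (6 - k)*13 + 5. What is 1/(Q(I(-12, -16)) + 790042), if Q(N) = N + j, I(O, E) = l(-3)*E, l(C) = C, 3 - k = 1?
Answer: 1/790147 ≈ 1.2656e-6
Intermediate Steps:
k = 2 (k = 3 - 1*1 = 3 - 1 = 2)
j = 57 (j = (6 - 1*2)*13 + 5 = (6 - 2)*13 + 5 = 4*13 + 5 = 52 + 5 = 57)
I(O, E) = -3*E
Q(N) = 57 + N (Q(N) = N + 57 = 57 + N)
1/(Q(I(-12, -16)) + 790042) = 1/((57 - 3*(-16)) + 790042) = 1/((57 + 48) + 790042) = 1/(105 + 790042) = 1/790147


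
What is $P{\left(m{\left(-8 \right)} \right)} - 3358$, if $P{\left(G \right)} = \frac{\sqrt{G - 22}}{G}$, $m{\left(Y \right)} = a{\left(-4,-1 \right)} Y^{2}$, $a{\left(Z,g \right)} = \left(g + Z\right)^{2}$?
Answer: $-3358 + \frac{\sqrt{1578}}{1600} \approx -3358.0$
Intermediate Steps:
$a{\left(Z,g \right)} = \left(Z + g\right)^{2}$
$m{\left(Y \right)} = 25 Y^{2}$ ($m{\left(Y \right)} = \left(-4 - 1\right)^{2} Y^{2} = \left(-5\right)^{2} Y^{2} = 25 Y^{2}$)
$P{\left(G \right)} = \frac{\sqrt{-22 + G}}{G}$
$P{\left(m{\left(-8 \right)} \right)} - 3358 = \frac{\sqrt{-22 + 25 \left(-8\right)^{2}}}{25 \left(-8\right)^{2}} - 3358 = \frac{\sqrt{-22 + 25 \cdot 64}}{25 \cdot 64} - 3358 = \frac{\sqrt{-22 + 1600}}{1600} - 3358 = \frac{\sqrt{1578}}{1600} - 3358 = -3358 + \frac{\sqrt{1578}}{1600}$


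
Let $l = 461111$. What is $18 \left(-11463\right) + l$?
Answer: $254777$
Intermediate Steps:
$18 \left(-11463\right) + l = 18 \left(-11463\right) + 461111 = -206334 + 461111 = 254777$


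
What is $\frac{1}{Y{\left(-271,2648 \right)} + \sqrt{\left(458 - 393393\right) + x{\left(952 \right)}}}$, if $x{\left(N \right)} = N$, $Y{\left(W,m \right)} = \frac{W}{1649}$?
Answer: $- \frac{446879}{1065880639024} - \frac{2719201 i \sqrt{391983}}{1065880639024} \approx -4.1926 \cdot 10^{-7} - 0.0015972 i$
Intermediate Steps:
$Y{\left(W,m \right)} = \frac{W}{1649}$ ($Y{\left(W,m \right)} = W \frac{1}{1649} = \frac{W}{1649}$)
$\frac{1}{Y{\left(-271,2648 \right)} + \sqrt{\left(458 - 393393\right) + x{\left(952 \right)}}} = \frac{1}{\frac{1}{1649} \left(-271\right) + \sqrt{\left(458 - 393393\right) + 952}} = \frac{1}{- \frac{271}{1649} + \sqrt{\left(458 - 393393\right) + 952}} = \frac{1}{- \frac{271}{1649} + \sqrt{-392935 + 952}} = \frac{1}{- \frac{271}{1649} + \sqrt{-391983}} = \frac{1}{- \frac{271}{1649} + i \sqrt{391983}}$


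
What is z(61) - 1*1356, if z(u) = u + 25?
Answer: -1270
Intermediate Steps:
z(u) = 25 + u
z(61) - 1*1356 = (25 + 61) - 1*1356 = 86 - 1356 = -1270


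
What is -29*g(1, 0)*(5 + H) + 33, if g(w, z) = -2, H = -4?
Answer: 91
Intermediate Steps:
-29*g(1, 0)*(5 + H) + 33 = -(-58)*(5 - 4) + 33 = -(-58) + 33 = -29*(-2) + 33 = 58 + 33 = 91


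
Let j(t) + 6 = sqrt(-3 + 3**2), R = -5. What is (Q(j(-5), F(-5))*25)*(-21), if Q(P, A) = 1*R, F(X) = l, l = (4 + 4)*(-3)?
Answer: 2625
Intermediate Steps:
j(t) = -6 + sqrt(6) (j(t) = -6 + sqrt(-3 + 3**2) = -6 + sqrt(-3 + 9) = -6 + sqrt(6))
l = -24 (l = 8*(-3) = -24)
F(X) = -24
Q(P, A) = -5 (Q(P, A) = 1*(-5) = -5)
(Q(j(-5), F(-5))*25)*(-21) = -5*25*(-21) = -125*(-21) = 2625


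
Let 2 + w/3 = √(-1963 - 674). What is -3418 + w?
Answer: -3424 + 9*I*√293 ≈ -3424.0 + 154.06*I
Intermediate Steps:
w = -6 + 9*I*√293 (w = -6 + 3*√(-1963 - 674) = -6 + 3*√(-2637) = -6 + 3*(3*I*√293) = -6 + 9*I*√293 ≈ -6.0 + 154.06*I)
-3418 + w = -3418 + (-6 + 9*I*√293) = -3424 + 9*I*√293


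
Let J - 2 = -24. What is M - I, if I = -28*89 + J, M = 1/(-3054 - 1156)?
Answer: 10583939/4210 ≈ 2514.0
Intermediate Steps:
J = -22 (J = 2 - 24 = -22)
M = -1/4210 (M = 1/(-4210) = -1/4210 ≈ -0.00023753)
I = -2514 (I = -28*89 - 22 = -2492 - 22 = -2514)
M - I = -1/4210 - 1*(-2514) = -1/4210 + 2514 = 10583939/4210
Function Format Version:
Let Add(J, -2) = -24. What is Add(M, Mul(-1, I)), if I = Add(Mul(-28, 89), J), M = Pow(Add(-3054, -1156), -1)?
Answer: Rational(10583939, 4210) ≈ 2514.0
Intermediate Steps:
J = -22 (J = Add(2, -24) = -22)
M = Rational(-1, 4210) (M = Pow(-4210, -1) = Rational(-1, 4210) ≈ -0.00023753)
I = -2514 (I = Add(Mul(-28, 89), -22) = Add(-2492, -22) = -2514)
Add(M, Mul(-1, I)) = Add(Rational(-1, 4210), Mul(-1, -2514)) = Add(Rational(-1, 4210), 2514) = Rational(10583939, 4210)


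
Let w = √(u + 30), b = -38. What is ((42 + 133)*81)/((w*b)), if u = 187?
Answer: -2025*√217/1178 ≈ -25.323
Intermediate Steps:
w = √217 (w = √(187 + 30) = √217 ≈ 14.731)
((42 + 133)*81)/((w*b)) = ((42 + 133)*81)/((√217*(-38))) = (175*81)/((-38*√217)) = 14175*(-√217/8246) = -2025*√217/1178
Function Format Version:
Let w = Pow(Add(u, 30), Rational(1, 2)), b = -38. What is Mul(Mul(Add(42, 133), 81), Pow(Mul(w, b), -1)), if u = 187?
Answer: Mul(Rational(-2025, 1178), Pow(217, Rational(1, 2))) ≈ -25.323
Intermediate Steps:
w = Pow(217, Rational(1, 2)) (w = Pow(Add(187, 30), Rational(1, 2)) = Pow(217, Rational(1, 2)) ≈ 14.731)
Mul(Mul(Add(42, 133), 81), Pow(Mul(w, b), -1)) = Mul(Mul(Add(42, 133), 81), Pow(Mul(Pow(217, Rational(1, 2)), -38), -1)) = Mul(Mul(175, 81), Pow(Mul(-38, Pow(217, Rational(1, 2))), -1)) = Mul(14175, Mul(Rational(-1, 8246), Pow(217, Rational(1, 2)))) = Mul(Rational(-2025, 1178), Pow(217, Rational(1, 2)))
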